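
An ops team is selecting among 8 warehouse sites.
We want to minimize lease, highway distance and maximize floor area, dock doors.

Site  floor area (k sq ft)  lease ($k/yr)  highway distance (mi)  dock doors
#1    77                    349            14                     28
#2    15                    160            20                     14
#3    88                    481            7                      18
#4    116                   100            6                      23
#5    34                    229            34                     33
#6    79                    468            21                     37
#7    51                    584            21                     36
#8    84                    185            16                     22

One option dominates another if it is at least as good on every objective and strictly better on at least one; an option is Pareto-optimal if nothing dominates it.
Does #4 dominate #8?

Yes

#4 vs #8: floor area 116≥84, lease 100≤185, highway distance 6≤16, dock doors 23≥22 — #4 is at least as good on every objective with at least one strict improvement.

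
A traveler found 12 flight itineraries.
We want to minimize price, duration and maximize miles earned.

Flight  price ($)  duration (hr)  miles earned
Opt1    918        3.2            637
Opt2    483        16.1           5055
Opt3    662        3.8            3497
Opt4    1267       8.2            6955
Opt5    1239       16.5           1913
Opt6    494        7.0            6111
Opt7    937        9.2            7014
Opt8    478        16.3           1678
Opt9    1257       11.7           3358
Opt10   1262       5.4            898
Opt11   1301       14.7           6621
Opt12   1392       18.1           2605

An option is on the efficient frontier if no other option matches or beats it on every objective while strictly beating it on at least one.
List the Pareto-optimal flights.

Opt1, Opt2, Opt3, Opt4, Opt6, Opt7, Opt8

Opt1: not dominated (best duration).
Opt2: not dominated.
Opt3: not dominated.
Opt4: not dominated.
Opt5: dominated by Opt2 (price 483≤1239, duration 16.1≤16.5, miles earned 5055≥1913).
Opt6: not dominated.
Opt7: not dominated (best miles earned).
Opt8: not dominated (best price).
Opt9: dominated by Opt3 (price 662≤1257, duration 3.8≤11.7, miles earned 3497≥3358).
Opt10: dominated by Opt3 (price 662≤1262, duration 3.8≤5.4, miles earned 3497≥898).
Opt11: dominated by Opt4 (price 1267≤1301, duration 8.2≤14.7, miles earned 6955≥6621).
Opt12: dominated by Opt2 (price 483≤1392, duration 16.1≤18.1, miles earned 5055≥2605).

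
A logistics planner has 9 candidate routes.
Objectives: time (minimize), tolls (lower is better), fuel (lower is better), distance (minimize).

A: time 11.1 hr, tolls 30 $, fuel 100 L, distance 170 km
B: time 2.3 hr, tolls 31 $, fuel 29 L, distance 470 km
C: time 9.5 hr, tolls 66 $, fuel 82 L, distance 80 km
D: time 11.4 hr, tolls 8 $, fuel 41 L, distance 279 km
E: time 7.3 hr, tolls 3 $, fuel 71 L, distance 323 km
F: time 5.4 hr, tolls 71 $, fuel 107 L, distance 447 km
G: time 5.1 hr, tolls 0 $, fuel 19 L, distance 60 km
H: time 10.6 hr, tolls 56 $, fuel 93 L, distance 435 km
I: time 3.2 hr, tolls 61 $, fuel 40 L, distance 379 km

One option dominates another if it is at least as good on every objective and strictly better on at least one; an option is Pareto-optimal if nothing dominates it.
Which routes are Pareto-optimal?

A: dominated by G (time 5.1≤11.1, tolls 0≤30, fuel 19≤100, distance 60≤170).
B: not dominated (best time).
C: dominated by G (time 5.1≤9.5, tolls 0≤66, fuel 19≤82, distance 60≤80).
D: dominated by G (time 5.1≤11.4, tolls 0≤8, fuel 19≤41, distance 60≤279).
E: dominated by G (time 5.1≤7.3, tolls 0≤3, fuel 19≤71, distance 60≤323).
F: dominated by G (time 5.1≤5.4, tolls 0≤71, fuel 19≤107, distance 60≤447).
G: not dominated (best tolls).
H: dominated by E (time 7.3≤10.6, tolls 3≤56, fuel 71≤93, distance 323≤435).
I: not dominated.

B, G, I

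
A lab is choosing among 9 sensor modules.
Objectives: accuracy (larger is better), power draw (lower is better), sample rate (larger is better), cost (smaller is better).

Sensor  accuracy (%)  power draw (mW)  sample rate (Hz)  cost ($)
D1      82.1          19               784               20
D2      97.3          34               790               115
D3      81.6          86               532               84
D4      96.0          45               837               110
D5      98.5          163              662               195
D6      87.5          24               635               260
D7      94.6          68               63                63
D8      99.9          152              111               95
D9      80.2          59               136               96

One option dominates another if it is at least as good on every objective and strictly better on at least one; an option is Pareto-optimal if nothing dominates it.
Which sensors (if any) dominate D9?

D1: accuracy 82.1≥80.2, power draw 19≤59, sample rate 784≥136, cost 20≤96 — dominates D9.
Others (D2, D3, D4, D5, D6, D7, D8) are each worse than D9 on at least one objective.

D1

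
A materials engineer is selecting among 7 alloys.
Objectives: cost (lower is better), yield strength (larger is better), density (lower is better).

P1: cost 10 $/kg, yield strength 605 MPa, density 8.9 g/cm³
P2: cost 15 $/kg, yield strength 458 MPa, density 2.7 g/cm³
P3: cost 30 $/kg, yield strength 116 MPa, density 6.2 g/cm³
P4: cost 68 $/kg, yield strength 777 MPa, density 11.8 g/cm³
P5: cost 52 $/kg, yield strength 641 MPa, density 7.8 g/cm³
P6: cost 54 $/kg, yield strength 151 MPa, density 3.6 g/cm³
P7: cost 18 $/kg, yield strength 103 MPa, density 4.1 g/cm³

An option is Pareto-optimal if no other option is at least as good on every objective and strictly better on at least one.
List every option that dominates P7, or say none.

P2

P2: cost 15≤18, yield strength 458≥103, density 2.7≤4.1 — dominates P7.
Others (P1, P3, P4, P5, P6) are each worse than P7 on at least one objective.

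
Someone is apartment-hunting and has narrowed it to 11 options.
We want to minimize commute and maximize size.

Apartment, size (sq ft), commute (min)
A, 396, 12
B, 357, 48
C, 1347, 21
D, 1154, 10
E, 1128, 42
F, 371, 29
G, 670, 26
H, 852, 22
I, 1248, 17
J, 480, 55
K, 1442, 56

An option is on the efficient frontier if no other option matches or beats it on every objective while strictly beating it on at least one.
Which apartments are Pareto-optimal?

C, D, I, K

A: dominated by D (size 1154≥396, commute 10≤12).
B: dominated by A (size 396≥357, commute 12≤48).
C: not dominated.
D: not dominated (best commute).
E: dominated by C (size 1347≥1128, commute 21≤42).
F: dominated by A (size 396≥371, commute 12≤29).
G: dominated by C (size 1347≥670, commute 21≤26).
H: dominated by C (size 1347≥852, commute 21≤22).
I: not dominated.
J: dominated by C (size 1347≥480, commute 21≤55).
K: not dominated (best size).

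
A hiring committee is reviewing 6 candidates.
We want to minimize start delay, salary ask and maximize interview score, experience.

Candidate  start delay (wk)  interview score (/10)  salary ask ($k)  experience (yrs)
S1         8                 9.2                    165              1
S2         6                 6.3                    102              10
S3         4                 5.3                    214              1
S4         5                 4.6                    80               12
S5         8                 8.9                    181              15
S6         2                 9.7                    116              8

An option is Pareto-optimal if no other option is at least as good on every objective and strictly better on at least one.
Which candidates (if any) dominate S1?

S6

S6: start delay 2≤8, interview score 9.7≥9.2, salary ask 116≤165, experience 8≥1 — dominates S1.
Others (S2, S3, S4, S5) are each worse than S1 on at least one objective.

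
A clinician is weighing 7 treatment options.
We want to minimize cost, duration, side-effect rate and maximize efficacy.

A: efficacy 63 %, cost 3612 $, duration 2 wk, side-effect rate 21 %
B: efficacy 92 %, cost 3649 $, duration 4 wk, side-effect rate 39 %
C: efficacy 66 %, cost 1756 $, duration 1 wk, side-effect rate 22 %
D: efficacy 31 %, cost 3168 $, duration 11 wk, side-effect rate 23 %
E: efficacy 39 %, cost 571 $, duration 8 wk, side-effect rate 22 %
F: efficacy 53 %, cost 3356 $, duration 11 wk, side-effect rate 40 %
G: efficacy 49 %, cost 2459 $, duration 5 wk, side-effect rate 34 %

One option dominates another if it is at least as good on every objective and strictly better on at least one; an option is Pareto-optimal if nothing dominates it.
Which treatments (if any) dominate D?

C: efficacy 66≥31, cost 1756≤3168, duration 1≤11, side-effect rate 22≤23 — dominates D.
E: efficacy 39≥31, cost 571≤3168, duration 8≤11, side-effect rate 22≤23 — dominates D.
Others (A, B, F, G) are each worse than D on at least one objective.

C, E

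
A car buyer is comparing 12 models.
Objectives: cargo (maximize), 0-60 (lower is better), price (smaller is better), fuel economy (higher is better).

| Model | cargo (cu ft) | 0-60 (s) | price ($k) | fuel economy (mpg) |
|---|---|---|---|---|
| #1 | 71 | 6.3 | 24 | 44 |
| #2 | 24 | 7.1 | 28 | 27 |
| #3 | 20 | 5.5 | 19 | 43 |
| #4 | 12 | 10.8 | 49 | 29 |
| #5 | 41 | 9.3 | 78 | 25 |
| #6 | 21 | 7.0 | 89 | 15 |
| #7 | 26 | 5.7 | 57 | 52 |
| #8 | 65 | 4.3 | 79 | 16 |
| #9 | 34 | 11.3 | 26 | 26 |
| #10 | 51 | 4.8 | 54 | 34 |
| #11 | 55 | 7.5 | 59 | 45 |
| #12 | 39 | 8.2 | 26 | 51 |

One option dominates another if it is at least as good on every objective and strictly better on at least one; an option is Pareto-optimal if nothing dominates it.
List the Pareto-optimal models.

#1: not dominated (best cargo).
#2: dominated by #1 (cargo 71≥24, 0-60 6.3≤7.1, price 24≤28, fuel economy 44≥27).
#3: not dominated (best price).
#4: dominated by #1 (cargo 71≥12, 0-60 6.3≤10.8, price 24≤49, fuel economy 44≥29).
#5: dominated by #1 (cargo 71≥41, 0-60 6.3≤9.3, price 24≤78, fuel economy 44≥25).
#6: dominated by #1 (cargo 71≥21, 0-60 6.3≤7.0, price 24≤89, fuel economy 44≥15).
#7: not dominated (best fuel economy).
#8: not dominated (best 0-60).
#9: dominated by #1 (cargo 71≥34, 0-60 6.3≤11.3, price 24≤26, fuel economy 44≥26).
#10: not dominated.
#11: not dominated.
#12: not dominated.

#1, #3, #7, #8, #10, #11, #12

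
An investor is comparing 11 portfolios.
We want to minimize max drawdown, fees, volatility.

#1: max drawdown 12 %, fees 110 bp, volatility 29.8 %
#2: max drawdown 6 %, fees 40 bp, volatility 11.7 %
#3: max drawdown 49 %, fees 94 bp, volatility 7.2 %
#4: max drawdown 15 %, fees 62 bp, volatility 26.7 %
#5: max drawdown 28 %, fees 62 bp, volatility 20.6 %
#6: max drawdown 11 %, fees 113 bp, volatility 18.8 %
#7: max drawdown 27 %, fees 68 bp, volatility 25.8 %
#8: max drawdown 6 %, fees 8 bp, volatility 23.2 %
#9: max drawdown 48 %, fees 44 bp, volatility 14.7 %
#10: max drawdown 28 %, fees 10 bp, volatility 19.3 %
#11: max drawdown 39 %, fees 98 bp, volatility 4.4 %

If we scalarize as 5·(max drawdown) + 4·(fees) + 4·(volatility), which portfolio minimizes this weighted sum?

#1: 5·12 + 4·110 + 4·29.8 = 619.2
#2: 5·6 + 4·40 + 4·11.7 = 236.8
#3: 5·49 + 4·94 + 4·7.2 = 649.8
#4: 5·15 + 4·62 + 4·26.7 = 429.8
#5: 5·28 + 4·62 + 4·20.6 = 470.4
#6: 5·11 + 4·113 + 4·18.8 = 582.2
#7: 5·27 + 4·68 + 4·25.8 = 510.2
#8: 5·6 + 4·8 + 4·23.2 = 154.8
#9: 5·48 + 4·44 + 4·14.7 = 474.8
#10: 5·28 + 4·10 + 4·19.3 = 257.2
#11: 5·39 + 4·98 + 4·4.4 = 604.6
Lowest: #8 at 154.8.

#8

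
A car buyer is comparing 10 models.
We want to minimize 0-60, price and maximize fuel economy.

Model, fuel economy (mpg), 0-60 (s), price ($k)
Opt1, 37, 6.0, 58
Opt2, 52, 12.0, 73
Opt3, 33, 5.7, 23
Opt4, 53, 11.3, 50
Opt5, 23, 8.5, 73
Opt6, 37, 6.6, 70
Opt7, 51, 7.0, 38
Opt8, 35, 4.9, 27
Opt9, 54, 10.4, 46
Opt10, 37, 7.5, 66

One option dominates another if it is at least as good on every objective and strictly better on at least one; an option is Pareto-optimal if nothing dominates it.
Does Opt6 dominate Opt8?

No

Opt6 vs Opt8: Opt6 is worse on 0-60 (6.6 vs 4.9), so it does not dominate Opt8.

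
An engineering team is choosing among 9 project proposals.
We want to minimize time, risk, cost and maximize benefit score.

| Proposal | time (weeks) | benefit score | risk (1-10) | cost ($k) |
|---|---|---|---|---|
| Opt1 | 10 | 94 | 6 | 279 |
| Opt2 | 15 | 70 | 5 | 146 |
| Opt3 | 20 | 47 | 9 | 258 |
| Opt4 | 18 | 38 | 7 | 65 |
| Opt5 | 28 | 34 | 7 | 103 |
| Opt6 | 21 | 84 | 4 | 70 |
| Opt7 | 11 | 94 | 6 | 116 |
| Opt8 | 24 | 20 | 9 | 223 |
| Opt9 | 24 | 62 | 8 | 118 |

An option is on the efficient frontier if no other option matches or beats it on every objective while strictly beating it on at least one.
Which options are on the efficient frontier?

Opt1: not dominated (best time).
Opt2: not dominated.
Opt3: dominated by Opt2 (time 15≤20, benefit score 70≥47, risk 5≤9, cost 146≤258).
Opt4: not dominated (best cost).
Opt5: dominated by Opt4 (time 18≤28, benefit score 38≥34, risk 7≤7, cost 65≤103).
Opt6: not dominated (best risk).
Opt7: not dominated.
Opt8: dominated by Opt2 (time 15≤24, benefit score 70≥20, risk 5≤9, cost 146≤223).
Opt9: dominated by Opt6 (time 21≤24, benefit score 84≥62, risk 4≤8, cost 70≤118).

Opt1, Opt2, Opt4, Opt6, Opt7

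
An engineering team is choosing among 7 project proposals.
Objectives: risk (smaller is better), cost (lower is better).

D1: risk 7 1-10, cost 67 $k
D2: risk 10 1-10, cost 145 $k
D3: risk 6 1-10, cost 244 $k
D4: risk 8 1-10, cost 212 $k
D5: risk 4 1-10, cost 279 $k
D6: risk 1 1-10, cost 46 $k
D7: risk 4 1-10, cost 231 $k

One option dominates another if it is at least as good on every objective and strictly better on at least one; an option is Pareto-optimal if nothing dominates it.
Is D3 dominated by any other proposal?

Yes

D6 vs D3: risk 1≤6, cost 46≤244 — D6 is at least as good on every objective and strictly better on at least one, so D6 dominates D3.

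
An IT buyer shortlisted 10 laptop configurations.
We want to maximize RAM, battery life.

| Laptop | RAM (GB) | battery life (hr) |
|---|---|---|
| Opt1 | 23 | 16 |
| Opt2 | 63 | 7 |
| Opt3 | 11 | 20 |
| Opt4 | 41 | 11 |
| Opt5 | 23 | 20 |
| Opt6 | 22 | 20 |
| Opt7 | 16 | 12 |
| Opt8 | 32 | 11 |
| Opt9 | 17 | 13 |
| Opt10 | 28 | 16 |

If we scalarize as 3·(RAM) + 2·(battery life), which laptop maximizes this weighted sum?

Opt2

Opt1: 3·23 + 2·16 = 101
Opt2: 3·63 + 2·7 = 203
Opt3: 3·11 + 2·20 = 73
Opt4: 3·41 + 2·11 = 145
Opt5: 3·23 + 2·20 = 109
Opt6: 3·22 + 2·20 = 106
Opt7: 3·16 + 2·12 = 72
Opt8: 3·32 + 2·11 = 118
Opt9: 3·17 + 2·13 = 77
Opt10: 3·28 + 2·16 = 116
Highest: Opt2 at 203.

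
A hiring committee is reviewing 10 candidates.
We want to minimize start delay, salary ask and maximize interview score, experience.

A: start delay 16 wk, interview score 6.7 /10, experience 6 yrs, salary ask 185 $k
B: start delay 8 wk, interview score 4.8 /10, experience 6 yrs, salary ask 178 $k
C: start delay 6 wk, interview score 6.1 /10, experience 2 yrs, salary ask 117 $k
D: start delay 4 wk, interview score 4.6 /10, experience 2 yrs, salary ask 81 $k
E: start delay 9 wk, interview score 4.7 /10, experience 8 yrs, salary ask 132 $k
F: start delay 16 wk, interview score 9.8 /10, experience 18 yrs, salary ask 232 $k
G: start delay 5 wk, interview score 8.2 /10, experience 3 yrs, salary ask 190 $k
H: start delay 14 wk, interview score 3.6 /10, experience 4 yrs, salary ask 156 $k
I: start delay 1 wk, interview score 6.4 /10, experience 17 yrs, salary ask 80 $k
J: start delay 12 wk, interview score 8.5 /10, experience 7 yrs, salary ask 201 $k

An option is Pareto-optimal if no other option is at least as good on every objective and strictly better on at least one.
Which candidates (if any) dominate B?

I

I: start delay 1≤8, interview score 6.4≥4.8, experience 17≥6, salary ask 80≤178 — dominates B.
Others (A, C, D, E, F, G, H, J) are each worse than B on at least one objective.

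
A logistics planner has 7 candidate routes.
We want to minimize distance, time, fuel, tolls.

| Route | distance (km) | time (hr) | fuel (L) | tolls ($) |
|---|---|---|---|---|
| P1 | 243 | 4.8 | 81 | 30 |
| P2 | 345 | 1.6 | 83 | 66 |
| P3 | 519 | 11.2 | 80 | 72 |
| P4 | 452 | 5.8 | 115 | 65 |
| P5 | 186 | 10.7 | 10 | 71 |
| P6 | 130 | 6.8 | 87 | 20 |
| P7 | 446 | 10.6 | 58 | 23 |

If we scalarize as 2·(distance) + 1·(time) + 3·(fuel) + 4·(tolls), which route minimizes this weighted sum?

P6

P1: 2·243 + 1·4.8 + 3·81 + 4·30 = 853.8
P2: 2·345 + 1·1.6 + 3·83 + 4·66 = 1204.6
P3: 2·519 + 1·11.2 + 3·80 + 4·72 = 1577.2
P4: 2·452 + 1·5.8 + 3·115 + 4·65 = 1514.8
P5: 2·186 + 1·10.7 + 3·10 + 4·71 = 696.7
P6: 2·130 + 1·6.8 + 3·87 + 4·20 = 607.8
P7: 2·446 + 1·10.6 + 3·58 + 4·23 = 1168.6
Lowest: P6 at 607.8.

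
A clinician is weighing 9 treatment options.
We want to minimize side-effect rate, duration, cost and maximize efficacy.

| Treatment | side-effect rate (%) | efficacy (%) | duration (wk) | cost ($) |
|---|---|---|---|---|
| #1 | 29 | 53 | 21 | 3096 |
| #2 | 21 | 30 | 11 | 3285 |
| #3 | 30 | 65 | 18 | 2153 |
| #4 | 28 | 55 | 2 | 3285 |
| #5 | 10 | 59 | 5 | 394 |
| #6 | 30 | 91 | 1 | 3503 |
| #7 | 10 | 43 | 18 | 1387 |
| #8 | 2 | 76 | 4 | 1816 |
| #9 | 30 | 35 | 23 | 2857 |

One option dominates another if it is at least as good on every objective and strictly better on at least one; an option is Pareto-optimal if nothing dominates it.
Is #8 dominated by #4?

#4 vs #8: #4 is worse on side-effect rate (28 vs 2), so it does not dominate #8.

No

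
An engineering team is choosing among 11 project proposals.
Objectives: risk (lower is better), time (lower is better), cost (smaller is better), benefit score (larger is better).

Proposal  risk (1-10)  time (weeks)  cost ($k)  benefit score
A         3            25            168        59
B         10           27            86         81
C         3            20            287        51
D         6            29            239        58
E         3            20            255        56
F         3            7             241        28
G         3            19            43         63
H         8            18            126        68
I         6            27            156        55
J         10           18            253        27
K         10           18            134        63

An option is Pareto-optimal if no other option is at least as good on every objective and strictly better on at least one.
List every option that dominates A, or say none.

G: risk 3≤3, time 19≤25, cost 43≤168, benefit score 63≥59 — dominates A.
Others (B, C, D, E, F, H, I, J, K) are each worse than A on at least one objective.

G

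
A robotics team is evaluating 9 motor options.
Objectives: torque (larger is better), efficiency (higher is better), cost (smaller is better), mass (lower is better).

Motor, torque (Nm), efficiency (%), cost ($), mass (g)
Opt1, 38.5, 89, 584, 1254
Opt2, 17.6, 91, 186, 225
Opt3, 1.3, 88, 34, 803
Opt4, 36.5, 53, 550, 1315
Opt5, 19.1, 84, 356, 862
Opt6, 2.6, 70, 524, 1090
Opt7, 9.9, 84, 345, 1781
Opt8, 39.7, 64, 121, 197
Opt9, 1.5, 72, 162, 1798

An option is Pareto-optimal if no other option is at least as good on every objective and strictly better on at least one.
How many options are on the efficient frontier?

6

Opt1: not dominated.
Opt2: not dominated (best efficiency).
Opt3: not dominated (best cost).
Opt4: dominated by Opt8 (torque 39.7≥36.5, efficiency 64≥53, cost 121≤550, mass 197≤1315).
Opt5: not dominated.
Opt6: dominated by Opt2 (torque 17.6≥2.6, efficiency 91≥70, cost 186≤524, mass 225≤1090).
Opt7: dominated by Opt2 (torque 17.6≥9.9, efficiency 91≥84, cost 186≤345, mass 225≤1781).
Opt8: not dominated (best torque).
Opt9: not dominated.
Pareto-optimal: Opt1, Opt2, Opt3, Opt5, Opt8, Opt9 → 6.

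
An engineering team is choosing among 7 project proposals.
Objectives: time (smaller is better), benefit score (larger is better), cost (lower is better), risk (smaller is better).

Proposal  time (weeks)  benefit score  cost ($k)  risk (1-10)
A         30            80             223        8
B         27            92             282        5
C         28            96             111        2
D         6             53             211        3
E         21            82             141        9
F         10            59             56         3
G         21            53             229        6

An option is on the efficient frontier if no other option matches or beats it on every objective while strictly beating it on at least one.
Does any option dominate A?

C vs A: time 28≤30, benefit score 96≥80, cost 111≤223, risk 2≤8 — C is at least as good on every objective and strictly better on at least one, so C dominates A.

Yes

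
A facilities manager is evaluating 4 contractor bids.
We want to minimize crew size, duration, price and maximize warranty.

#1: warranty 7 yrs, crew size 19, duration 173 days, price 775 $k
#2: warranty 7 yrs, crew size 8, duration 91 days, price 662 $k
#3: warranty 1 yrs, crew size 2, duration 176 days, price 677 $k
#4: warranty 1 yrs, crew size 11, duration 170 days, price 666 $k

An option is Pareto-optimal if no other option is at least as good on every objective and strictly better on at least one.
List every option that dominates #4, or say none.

#2

#2: warranty 7≥1, crew size 8≤11, duration 91≤170, price 662≤666 — dominates #4.
Others (#1, #3) are each worse than #4 on at least one objective.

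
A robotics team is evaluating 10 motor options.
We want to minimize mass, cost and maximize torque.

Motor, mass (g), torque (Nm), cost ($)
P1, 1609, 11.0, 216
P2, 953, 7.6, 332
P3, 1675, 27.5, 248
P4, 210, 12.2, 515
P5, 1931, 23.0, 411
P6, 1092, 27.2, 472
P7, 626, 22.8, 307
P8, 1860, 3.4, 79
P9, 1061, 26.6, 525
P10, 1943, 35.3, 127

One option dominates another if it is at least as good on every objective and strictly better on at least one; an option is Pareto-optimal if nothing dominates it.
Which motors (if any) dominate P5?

P3

P3: mass 1675≤1931, torque 27.5≥23.0, cost 248≤411 — dominates P5.
Others (P1, P2, P4, P6, P7, P8, P9, P10) are each worse than P5 on at least one objective.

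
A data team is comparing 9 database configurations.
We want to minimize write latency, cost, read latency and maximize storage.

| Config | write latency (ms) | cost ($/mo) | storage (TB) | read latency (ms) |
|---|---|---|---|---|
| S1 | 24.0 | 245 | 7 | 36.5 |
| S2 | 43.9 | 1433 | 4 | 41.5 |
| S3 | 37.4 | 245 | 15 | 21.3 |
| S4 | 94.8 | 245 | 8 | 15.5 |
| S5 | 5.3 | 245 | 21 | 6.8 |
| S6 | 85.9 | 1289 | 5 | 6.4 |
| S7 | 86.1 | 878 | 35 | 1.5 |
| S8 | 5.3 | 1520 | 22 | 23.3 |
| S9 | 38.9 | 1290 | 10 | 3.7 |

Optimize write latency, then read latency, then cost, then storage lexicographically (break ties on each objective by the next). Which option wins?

First minimize write latency: best is 5.3, kept {S5, S8}.
Then minimize read latency: best is 6.8, kept {S5}.

S5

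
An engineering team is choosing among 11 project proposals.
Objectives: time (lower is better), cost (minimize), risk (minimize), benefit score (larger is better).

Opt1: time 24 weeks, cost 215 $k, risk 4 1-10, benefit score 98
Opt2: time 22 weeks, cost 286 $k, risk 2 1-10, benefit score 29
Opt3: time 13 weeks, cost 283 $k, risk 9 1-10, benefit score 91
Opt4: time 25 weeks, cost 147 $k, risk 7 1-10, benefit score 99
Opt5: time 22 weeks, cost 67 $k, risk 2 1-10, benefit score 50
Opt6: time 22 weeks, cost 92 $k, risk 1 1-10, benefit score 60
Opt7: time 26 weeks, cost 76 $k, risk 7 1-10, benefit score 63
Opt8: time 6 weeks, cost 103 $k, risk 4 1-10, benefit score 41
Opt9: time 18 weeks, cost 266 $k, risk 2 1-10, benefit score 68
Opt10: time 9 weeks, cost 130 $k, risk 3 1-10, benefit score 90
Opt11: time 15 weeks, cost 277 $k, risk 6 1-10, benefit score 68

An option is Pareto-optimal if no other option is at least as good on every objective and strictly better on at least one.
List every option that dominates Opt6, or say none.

none

Opt1: worse on time (24 vs 22).
Opt2: worse on cost (286 vs 92).
Opt3: worse on cost (283 vs 92).
Opt4: worse on time (25 vs 22).
Opt5: worse on risk (2 vs 1).
Opt7: worse on time (26 vs 22).
Opt8: worse on cost (103 vs 92).
Opt9: worse on cost (266 vs 92).
Opt10: worse on cost (130 vs 92).
Opt11: worse on cost (277 vs 92).
No option dominates Opt6.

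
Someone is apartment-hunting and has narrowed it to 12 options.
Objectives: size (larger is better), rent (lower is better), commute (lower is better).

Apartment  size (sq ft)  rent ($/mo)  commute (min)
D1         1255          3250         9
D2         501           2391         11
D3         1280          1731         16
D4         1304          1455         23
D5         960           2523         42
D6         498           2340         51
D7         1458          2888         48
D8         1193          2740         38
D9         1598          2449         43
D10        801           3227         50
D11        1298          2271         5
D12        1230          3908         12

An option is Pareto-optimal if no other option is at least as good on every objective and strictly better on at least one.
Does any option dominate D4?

D1: worse on size (1255 vs 1304).
D2: worse on size (501 vs 1304).
D3: worse on size (1280 vs 1304).
D5: worse on size (960 vs 1304).
D6: worse on size (498 vs 1304).
D7: worse on rent (2888 vs 1455).
D8: worse on size (1193 vs 1304).
D9: worse on rent (2449 vs 1455).
D10: worse on size (801 vs 1304).
D11: worse on size (1298 vs 1304).
D12: worse on size (1230 vs 1304).
No option is at least as good as D4 on every objective and strictly better on one.

No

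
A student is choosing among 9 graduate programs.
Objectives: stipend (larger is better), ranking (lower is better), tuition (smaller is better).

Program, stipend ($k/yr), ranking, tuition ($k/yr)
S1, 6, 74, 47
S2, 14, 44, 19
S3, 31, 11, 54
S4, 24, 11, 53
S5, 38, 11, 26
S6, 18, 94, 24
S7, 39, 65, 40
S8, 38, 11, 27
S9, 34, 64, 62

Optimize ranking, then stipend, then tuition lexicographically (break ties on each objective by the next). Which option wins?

First minimize ranking: best is 11, kept {S3, S4, S5, S8}.
Then maximize stipend: best is 38, kept {S5, S8}.
Then minimize tuition: best is 26, kept {S5}.

S5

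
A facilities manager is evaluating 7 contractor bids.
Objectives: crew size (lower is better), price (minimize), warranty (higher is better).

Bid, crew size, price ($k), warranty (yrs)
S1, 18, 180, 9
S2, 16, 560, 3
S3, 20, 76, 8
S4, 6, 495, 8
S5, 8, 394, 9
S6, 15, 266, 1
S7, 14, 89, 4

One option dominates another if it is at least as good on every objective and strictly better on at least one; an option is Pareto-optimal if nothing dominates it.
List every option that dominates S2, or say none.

S4, S5, S7

S4: crew size 6≤16, price 495≤560, warranty 8≥3 — dominates S2.
S5: crew size 8≤16, price 394≤560, warranty 9≥3 — dominates S2.
S7: crew size 14≤16, price 89≤560, warranty 4≥3 — dominates S2.
Others (S1, S3, S6) are each worse than S2 on at least one objective.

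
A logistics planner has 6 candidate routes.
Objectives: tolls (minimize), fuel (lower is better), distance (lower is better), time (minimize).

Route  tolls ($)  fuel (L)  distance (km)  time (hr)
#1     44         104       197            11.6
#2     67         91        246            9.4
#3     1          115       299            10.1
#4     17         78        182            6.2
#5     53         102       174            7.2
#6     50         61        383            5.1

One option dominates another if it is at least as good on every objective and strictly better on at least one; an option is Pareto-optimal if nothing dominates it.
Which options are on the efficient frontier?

#3, #4, #5, #6

#1: dominated by #4 (tolls 17≤44, fuel 78≤104, distance 182≤197, time 6.2≤11.6).
#2: dominated by #4 (tolls 17≤67, fuel 78≤91, distance 182≤246, time 6.2≤9.4).
#3: not dominated (best tolls).
#4: not dominated.
#5: not dominated (best distance).
#6: not dominated (best fuel).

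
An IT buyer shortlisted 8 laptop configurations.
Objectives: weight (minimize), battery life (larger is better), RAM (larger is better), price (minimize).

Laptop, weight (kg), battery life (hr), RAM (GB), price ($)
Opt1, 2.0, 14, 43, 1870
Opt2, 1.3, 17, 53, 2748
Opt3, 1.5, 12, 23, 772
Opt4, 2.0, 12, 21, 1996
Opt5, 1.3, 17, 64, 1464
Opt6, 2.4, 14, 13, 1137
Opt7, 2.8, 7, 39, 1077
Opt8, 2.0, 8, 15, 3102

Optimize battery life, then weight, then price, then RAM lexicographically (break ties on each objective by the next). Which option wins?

Opt5

First maximize battery life: best is 17, kept {Opt2, Opt5}.
Then minimize weight: best is 1.3, kept {Opt2, Opt5}.
Then minimize price: best is 1464, kept {Opt5}.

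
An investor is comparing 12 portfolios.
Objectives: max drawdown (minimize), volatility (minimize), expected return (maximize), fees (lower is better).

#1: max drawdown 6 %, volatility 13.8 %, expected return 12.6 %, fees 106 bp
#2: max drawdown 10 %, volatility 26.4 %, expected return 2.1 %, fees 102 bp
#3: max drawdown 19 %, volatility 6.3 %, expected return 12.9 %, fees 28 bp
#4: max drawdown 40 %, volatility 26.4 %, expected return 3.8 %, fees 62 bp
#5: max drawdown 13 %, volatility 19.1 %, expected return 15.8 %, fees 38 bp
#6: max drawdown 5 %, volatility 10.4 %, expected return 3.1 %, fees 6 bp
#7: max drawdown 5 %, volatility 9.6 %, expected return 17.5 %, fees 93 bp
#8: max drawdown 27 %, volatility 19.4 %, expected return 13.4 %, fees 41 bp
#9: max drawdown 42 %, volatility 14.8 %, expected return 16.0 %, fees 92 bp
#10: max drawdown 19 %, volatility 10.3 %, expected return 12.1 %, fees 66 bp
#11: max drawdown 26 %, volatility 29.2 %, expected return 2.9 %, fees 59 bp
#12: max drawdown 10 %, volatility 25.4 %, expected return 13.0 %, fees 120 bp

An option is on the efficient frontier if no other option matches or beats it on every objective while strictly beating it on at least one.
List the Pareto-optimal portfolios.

#3, #5, #6, #7, #9

#1: dominated by #7 (max drawdown 5≤6, volatility 9.6≤13.8, expected return 17.5≥12.6, fees 93≤106).
#2: dominated by #6 (max drawdown 5≤10, volatility 10.4≤26.4, expected return 3.1≥2.1, fees 6≤102).
#3: not dominated (best volatility).
#4: dominated by #3 (max drawdown 19≤40, volatility 6.3≤26.4, expected return 12.9≥3.8, fees 28≤62).
#5: not dominated.
#6: not dominated (best fees).
#7: not dominated (best expected return).
#8: dominated by #5 (max drawdown 13≤27, volatility 19.1≤19.4, expected return 15.8≥13.4, fees 38≤41).
#9: not dominated.
#10: dominated by #3 (max drawdown 19≤19, volatility 6.3≤10.3, expected return 12.9≥12.1, fees 28≤66).
#11: dominated by #3 (max drawdown 19≤26, volatility 6.3≤29.2, expected return 12.9≥2.9, fees 28≤59).
#12: dominated by #7 (max drawdown 5≤10, volatility 9.6≤25.4, expected return 17.5≥13.0, fees 93≤120).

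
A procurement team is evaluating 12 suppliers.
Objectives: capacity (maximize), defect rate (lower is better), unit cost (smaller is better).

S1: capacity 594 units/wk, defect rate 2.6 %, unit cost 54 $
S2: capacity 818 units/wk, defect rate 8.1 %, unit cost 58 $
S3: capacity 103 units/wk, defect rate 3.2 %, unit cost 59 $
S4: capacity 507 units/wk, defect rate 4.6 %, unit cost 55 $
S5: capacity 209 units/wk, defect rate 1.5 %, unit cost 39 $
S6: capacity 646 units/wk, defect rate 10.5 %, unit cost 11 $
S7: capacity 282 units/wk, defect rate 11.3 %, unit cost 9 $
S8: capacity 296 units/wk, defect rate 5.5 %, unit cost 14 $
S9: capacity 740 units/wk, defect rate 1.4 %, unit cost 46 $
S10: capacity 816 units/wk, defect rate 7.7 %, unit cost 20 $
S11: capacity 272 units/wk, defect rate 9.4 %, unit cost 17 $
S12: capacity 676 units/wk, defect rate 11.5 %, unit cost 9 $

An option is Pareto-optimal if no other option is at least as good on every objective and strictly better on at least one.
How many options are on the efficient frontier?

8

S1: dominated by S9 (capacity 740≥594, defect rate 1.4≤2.6, unit cost 46≤54).
S2: not dominated (best capacity).
S3: dominated by S1 (capacity 594≥103, defect rate 2.6≤3.2, unit cost 54≤59).
S4: dominated by S1 (capacity 594≥507, defect rate 2.6≤4.6, unit cost 54≤55).
S5: not dominated.
S6: not dominated.
S7: not dominated.
S8: not dominated.
S9: not dominated (best defect rate).
S10: not dominated.
S11: dominated by S8 (capacity 296≥272, defect rate 5.5≤9.4, unit cost 14≤17).
S12: not dominated.
Pareto-optimal: S2, S5, S6, S7, S8, S9, S10, S12 → 8.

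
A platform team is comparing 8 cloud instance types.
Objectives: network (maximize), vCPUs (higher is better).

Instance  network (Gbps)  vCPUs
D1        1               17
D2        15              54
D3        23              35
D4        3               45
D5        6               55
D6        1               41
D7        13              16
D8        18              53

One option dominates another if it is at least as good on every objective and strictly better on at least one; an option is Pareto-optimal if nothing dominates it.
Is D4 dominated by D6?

No

D6 vs D4: D6 is worse on network (1 vs 3), so it does not dominate D4.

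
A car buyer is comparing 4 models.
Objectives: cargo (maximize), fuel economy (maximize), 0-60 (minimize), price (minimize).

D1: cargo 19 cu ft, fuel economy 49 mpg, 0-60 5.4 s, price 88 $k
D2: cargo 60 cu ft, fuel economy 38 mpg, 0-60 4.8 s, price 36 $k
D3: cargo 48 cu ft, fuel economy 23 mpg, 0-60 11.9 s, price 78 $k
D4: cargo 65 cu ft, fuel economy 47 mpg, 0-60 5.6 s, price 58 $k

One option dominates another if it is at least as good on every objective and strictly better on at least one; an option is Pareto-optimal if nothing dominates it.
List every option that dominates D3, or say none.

D2, D4

D2: cargo 60≥48, fuel economy 38≥23, 0-60 4.8≤11.9, price 36≤78 — dominates D3.
D4: cargo 65≥48, fuel economy 47≥23, 0-60 5.6≤11.9, price 58≤78 — dominates D3.
Others (D1) are each worse than D3 on at least one objective.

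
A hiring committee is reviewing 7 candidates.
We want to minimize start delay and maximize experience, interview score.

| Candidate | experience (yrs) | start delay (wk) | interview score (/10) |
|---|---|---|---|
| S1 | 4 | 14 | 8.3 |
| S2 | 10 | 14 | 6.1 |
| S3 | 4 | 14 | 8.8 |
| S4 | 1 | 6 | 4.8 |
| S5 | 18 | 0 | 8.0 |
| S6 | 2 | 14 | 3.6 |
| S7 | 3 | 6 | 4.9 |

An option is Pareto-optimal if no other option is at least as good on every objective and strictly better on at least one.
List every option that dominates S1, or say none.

S3: experience 4≥4, start delay 14≤14, interview score 8.8≥8.3 — dominates S1.
Others (S2, S4, S5, S6, S7) are each worse than S1 on at least one objective.

S3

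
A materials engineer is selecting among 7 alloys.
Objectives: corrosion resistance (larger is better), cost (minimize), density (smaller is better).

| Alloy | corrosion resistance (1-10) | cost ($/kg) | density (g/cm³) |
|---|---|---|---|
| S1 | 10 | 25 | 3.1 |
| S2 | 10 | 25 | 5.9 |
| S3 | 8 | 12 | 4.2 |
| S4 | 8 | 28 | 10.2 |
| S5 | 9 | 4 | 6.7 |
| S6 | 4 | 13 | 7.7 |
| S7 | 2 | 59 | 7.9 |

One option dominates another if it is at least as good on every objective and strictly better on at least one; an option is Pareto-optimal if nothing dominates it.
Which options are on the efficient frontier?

S1: not dominated (best density).
S2: dominated by S1 (corrosion resistance 10≥10, cost 25≤25, density 3.1≤5.9).
S3: not dominated.
S4: dominated by S1 (corrosion resistance 10≥8, cost 25≤28, density 3.1≤10.2).
S5: not dominated (best cost).
S6: dominated by S3 (corrosion resistance 8≥4, cost 12≤13, density 4.2≤7.7).
S7: dominated by S1 (corrosion resistance 10≥2, cost 25≤59, density 3.1≤7.9).

S1, S3, S5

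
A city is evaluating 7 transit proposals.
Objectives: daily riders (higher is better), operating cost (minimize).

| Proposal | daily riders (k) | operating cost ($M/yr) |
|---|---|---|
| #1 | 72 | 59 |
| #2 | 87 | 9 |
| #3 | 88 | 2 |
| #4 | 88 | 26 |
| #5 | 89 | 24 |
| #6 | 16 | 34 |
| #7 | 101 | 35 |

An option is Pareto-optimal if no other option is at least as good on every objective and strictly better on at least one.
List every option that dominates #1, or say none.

#2: daily riders 87≥72, operating cost 9≤59 — dominates #1.
#3: daily riders 88≥72, operating cost 2≤59 — dominates #1.
#4: daily riders 88≥72, operating cost 26≤59 — dominates #1.
#5: daily riders 89≥72, operating cost 24≤59 — dominates #1.
#7: daily riders 101≥72, operating cost 35≤59 — dominates #1.
Others (#6) are each worse than #1 on at least one objective.

#2, #3, #4, #5, #7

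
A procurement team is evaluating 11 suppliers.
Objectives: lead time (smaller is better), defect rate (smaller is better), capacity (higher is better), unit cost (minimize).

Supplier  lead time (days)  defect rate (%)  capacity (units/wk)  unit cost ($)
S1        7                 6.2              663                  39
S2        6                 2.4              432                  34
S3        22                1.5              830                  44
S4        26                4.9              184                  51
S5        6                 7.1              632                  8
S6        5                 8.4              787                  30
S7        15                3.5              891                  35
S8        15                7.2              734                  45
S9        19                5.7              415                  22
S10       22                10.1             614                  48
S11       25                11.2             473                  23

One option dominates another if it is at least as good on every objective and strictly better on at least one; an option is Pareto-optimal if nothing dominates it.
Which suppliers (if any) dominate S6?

S1: worse on lead time (7 vs 5).
S2: worse on lead time (6 vs 5).
S3: worse on lead time (22 vs 5).
S4: worse on lead time (26 vs 5).
S5: worse on lead time (6 vs 5).
S7: worse on lead time (15 vs 5).
S8: worse on lead time (15 vs 5).
S9: worse on lead time (19 vs 5).
S10: worse on lead time (22 vs 5).
S11: worse on lead time (25 vs 5).
No option dominates S6.

none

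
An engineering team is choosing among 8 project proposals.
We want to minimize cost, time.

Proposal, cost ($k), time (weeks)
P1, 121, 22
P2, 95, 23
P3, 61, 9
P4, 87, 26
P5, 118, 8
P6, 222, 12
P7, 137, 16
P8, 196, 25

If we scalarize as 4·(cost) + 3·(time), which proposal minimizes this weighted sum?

P1: 4·121 + 3·22 = 550
P2: 4·95 + 3·23 = 449
P3: 4·61 + 3·9 = 271
P4: 4·87 + 3·26 = 426
P5: 4·118 + 3·8 = 496
P6: 4·222 + 3·12 = 924
P7: 4·137 + 3·16 = 596
P8: 4·196 + 3·25 = 859
Lowest: P3 at 271.

P3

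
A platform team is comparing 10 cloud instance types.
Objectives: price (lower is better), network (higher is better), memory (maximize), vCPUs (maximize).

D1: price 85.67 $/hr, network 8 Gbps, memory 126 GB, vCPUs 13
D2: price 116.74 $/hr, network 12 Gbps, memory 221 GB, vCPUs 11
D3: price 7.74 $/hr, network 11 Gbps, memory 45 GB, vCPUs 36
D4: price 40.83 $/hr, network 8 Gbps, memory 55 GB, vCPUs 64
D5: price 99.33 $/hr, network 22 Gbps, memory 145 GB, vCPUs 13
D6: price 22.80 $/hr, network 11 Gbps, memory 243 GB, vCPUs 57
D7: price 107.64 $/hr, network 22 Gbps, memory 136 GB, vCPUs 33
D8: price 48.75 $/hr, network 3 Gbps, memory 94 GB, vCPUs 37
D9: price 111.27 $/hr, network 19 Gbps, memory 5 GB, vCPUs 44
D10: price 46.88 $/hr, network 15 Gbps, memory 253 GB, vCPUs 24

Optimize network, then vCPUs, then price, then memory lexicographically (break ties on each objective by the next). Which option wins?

D7

First maximize network: best is 22, kept {D5, D7}.
Then maximize vCPUs: best is 33, kept {D7}.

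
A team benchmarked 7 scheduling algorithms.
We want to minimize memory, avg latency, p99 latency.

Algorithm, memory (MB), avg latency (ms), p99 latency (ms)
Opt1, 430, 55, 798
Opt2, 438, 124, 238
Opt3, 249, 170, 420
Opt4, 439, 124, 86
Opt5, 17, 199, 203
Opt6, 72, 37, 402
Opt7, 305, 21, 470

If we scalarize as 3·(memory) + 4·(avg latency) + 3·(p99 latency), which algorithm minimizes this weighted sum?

Opt5

Opt1: 3·430 + 4·55 + 3·798 = 3904
Opt2: 3·438 + 4·124 + 3·238 = 2524
Opt3: 3·249 + 4·170 + 3·420 = 2687
Opt4: 3·439 + 4·124 + 3·86 = 2071
Opt5: 3·17 + 4·199 + 3·203 = 1456
Opt6: 3·72 + 4·37 + 3·402 = 1570
Opt7: 3·305 + 4·21 + 3·470 = 2409
Lowest: Opt5 at 1456.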